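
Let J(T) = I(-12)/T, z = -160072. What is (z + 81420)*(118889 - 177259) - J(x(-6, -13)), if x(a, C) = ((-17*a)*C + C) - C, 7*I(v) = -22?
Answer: 21306446910829/4641 ≈ 4.5909e+9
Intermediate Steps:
I(v) = -22/7 (I(v) = (1/7)*(-22) = -22/7)
x(a, C) = -17*C*a (x(a, C) = (-17*C*a + C) - C = (C - 17*C*a) - C = -17*C*a)
J(T) = -22/(7*T)
(z + 81420)*(118889 - 177259) - J(x(-6, -13)) = (-160072 + 81420)*(118889 - 177259) - (-22)/(7*((-17*(-13)*(-6)))) = -78652*(-58370) - (-22)/(7*(-1326)) = 4590917240 - (-22)*(-1)/(7*1326) = 4590917240 - 1*11/4641 = 4590917240 - 11/4641 = 21306446910829/4641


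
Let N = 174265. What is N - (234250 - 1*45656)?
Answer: -14329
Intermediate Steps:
N - (234250 - 1*45656) = 174265 - (234250 - 1*45656) = 174265 - (234250 - 45656) = 174265 - 1*188594 = 174265 - 188594 = -14329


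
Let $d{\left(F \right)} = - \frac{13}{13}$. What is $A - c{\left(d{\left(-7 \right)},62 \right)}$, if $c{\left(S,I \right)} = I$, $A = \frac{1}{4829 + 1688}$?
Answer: $- \frac{404053}{6517} \approx -62.0$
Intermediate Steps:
$d{\left(F \right)} = -1$ ($d{\left(F \right)} = \left(-13\right) \frac{1}{13} = -1$)
$A = \frac{1}{6517} \approx 0.00015344$
$A - c{\left(d{\left(-7 \right)},62 \right)} = \frac{1}{6517} - 62 = - \frac{404053}{6517}$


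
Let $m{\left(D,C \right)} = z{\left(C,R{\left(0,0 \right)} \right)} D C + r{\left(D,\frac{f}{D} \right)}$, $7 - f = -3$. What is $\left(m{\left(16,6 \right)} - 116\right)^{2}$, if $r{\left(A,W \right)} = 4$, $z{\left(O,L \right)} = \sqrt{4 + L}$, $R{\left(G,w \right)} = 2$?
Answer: $67840 - 21504 \sqrt{6} \approx 15166.0$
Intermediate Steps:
$f = 10$ ($f = 7 - -3 = 7 + 3 = 10$)
$m{\left(D,C \right)} = 4 + C D \sqrt{6}$ ($m{\left(D,C \right)} = \sqrt{4 + 2} D C + 4 = \sqrt{6} D C + 4 = D \sqrt{6} C + 4 = C D \sqrt{6} + 4 = 4 + C D \sqrt{6}$)
$\left(m{\left(16,6 \right)} - 116\right)^{2} = \left(\left(4 + 6 \cdot 16 \sqrt{6}\right) - 116\right)^{2} = \left(\left(4 + 96 \sqrt{6}\right) - 116\right)^{2} = \left(-112 + 96 \sqrt{6}\right)^{2}$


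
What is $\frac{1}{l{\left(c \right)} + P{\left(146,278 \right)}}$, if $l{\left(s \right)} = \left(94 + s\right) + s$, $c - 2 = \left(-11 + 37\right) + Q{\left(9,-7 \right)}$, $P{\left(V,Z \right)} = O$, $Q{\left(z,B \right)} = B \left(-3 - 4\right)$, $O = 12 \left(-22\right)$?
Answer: $- \frac{1}{16} \approx -0.0625$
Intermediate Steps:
$O = -264$
$Q{\left(z,B \right)} = - 7 B$ ($Q{\left(z,B \right)} = B \left(-7\right) = - 7 B$)
$P{\left(V,Z \right)} = -264$
$c = 77$ ($c = 2 + \left(\left(-11 + 37\right) - -49\right) = 2 + \left(26 + 49\right) = 2 + 75 = 77$)
$l{\left(s \right)} = 94 + 2 s$
$\frac{1}{l{\left(c \right)} + P{\left(146,278 \right)}} = \frac{1}{\left(94 + 2 \cdot 77\right) - 264} = \frac{1}{\left(94 + 154\right) - 264} = \frac{1}{248 - 264} = \frac{1}{-16} = - \frac{1}{16}$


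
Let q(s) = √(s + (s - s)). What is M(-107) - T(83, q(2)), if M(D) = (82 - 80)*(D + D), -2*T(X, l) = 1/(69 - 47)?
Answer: -18831/44 ≈ -427.98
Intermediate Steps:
q(s) = √s (q(s) = √(s + 0) = √s)
T(X, l) = -1/44 (T(X, l) = -1/(2*(69 - 47)) = -½/22 = -½*1/22 = -1/44)
M(D) = 4*D (M(D) = 2*(2*D) = 4*D)
M(-107) - T(83, q(2)) = 4*(-107) - 1*(-1/44) = -428 + 1/44 = -18831/44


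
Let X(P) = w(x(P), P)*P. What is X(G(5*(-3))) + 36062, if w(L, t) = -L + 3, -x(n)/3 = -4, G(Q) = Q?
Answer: 36197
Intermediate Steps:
x(n) = 12 (x(n) = -3*(-4) = 12)
w(L, t) = 3 - L
X(P) = -9*P (X(P) = (3 - 1*12)*P = (3 - 12)*P = -9*P)
X(G(5*(-3))) + 36062 = -45*(-3) + 36062 = -9*(-15) + 36062 = 135 + 36062 = 36197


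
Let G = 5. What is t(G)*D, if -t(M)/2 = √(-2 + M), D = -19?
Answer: 38*√3 ≈ 65.818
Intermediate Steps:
t(M) = -2*√(-2 + M)
t(G)*D = -2*√(-2 + 5)*(-19) = -2*√3*(-19) = 38*√3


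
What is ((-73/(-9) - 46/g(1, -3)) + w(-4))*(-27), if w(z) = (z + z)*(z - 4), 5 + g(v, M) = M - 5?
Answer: -26553/13 ≈ -2042.5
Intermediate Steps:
g(v, M) = -10 + M (g(v, M) = -5 + (M - 5) = -5 + (-5 + M) = -10 + M)
w(z) = 2*z*(-4 + z) (w(z) = (2*z)*(-4 + z) = 2*z*(-4 + z))
((-73/(-9) - 46/g(1, -3)) + w(-4))*(-27) = ((-73/(-9) - 46/(-10 - 3)) + 2*(-4)*(-4 - 4))*(-27) = ((-73*(-⅑) - 46/(-13)) + 2*(-4)*(-8))*(-27) = ((73/9 - 46*(-1/13)) + 64)*(-27) = ((73/9 + 46/13) + 64)*(-27) = (1363/117 + 64)*(-27) = (8851/117)*(-27) = -26553/13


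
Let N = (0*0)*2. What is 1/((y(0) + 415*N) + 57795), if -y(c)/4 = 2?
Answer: 1/57787 ≈ 1.7305e-5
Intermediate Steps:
N = 0 (N = 0*2 = 0)
y(c) = -8 (y(c) = -4*2 = -8)
1/((y(0) + 415*N) + 57795) = 1/((-8 + 415*0) + 57795) = 1/((-8 + 0) + 57795) = 1/(-8 + 57795) = 1/57787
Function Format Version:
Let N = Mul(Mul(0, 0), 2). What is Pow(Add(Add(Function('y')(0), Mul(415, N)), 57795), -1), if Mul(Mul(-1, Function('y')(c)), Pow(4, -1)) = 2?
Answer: Rational(1, 57787) ≈ 1.7305e-5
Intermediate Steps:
N = 0 (N = Mul(0, 2) = 0)
Function('y')(c) = -8 (Function('y')(c) = Mul(-4, 2) = -8)
Pow(Add(Add(Function('y')(0), Mul(415, N)), 57795), -1) = Pow(Add(Add(-8, Mul(415, 0)), 57795), -1) = Pow(Add(Add(-8, 0), 57795), -1) = Pow(Add(-8, 57795), -1) = Pow(57787, -1) = Rational(1, 57787)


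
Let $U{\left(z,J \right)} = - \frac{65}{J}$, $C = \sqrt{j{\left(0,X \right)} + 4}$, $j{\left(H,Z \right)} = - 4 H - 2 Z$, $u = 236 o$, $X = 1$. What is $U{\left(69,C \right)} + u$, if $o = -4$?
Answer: $-944 - \frac{65 \sqrt{2}}{2} \approx -989.96$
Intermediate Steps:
$u = -944$ ($u = 236 \left(-4\right) = -944$)
$C = \sqrt{2}$ ($C = \sqrt{\left(\left(-4\right) 0 - 2\right) + 4} = \sqrt{\left(0 - 2\right) + 4} = \sqrt{-2 + 4} = \sqrt{2} \approx 1.4142$)
$U{\left(69,C \right)} + u = - \frac{65}{\sqrt{2}} - 944 = - 65 \frac{\sqrt{2}}{2} - 944 = - \frac{65 \sqrt{2}}{2} - 944 = -944 - \frac{65 \sqrt{2}}{2}$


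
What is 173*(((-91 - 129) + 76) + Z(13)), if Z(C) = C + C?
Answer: -20414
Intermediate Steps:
Z(C) = 2*C
173*(((-91 - 129) + 76) + Z(13)) = 173*(((-91 - 129) + 76) + 2*13) = 173*((-220 + 76) + 26) = 173*(-144 + 26) = 173*(-118) = -20414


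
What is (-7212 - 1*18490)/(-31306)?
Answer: 12851/15653 ≈ 0.82099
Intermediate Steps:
(-7212 - 1*18490)/(-31306) = (-7212 - 18490)*(-1/31306) = -25702*(-1/31306) = 12851/15653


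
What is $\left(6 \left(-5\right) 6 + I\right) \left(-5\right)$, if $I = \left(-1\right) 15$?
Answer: $975$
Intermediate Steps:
$I = -15$
$\left(6 \left(-5\right) 6 + I\right) \left(-5\right) = \left(6 \left(-5\right) 6 - 15\right) \left(-5\right) = \left(\left(-30\right) 6 - 15\right) \left(-5\right) = \left(-180 - 15\right) \left(-5\right) = \left(-195\right) \left(-5\right) = 975$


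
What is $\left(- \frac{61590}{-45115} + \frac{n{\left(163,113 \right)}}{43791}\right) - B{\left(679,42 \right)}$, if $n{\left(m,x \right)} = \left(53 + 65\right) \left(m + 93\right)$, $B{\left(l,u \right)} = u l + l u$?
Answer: $- \frac{22535605559626}{395126193} \approx -57034.0$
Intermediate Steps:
$B{\left(l,u \right)} = 2 l u$ ($B{\left(l,u \right)} = l u + l u = 2 l u$)
$n{\left(m,x \right)} = 10974 + 118 m$ ($n{\left(m,x \right)} = 118 \left(93 + m\right) = 10974 + 118 m$)
$\left(- \frac{61590}{-45115} + \frac{n{\left(163,113 \right)}}{43791}\right) - B{\left(679,42 \right)} = \left(- \frac{61590}{-45115} + \frac{10974 + 118 \cdot 163}{43791}\right) - 2 \cdot 679 \cdot 42 = \left(\left(-61590\right) \left(- \frac{1}{45115}\right) + \left(10974 + 19234\right) \frac{1}{43791}\right) - 57036 = \left(\frac{12318}{9023} + 30208 \cdot \frac{1}{43791}\right) - 57036 = \left(\frac{12318}{9023} + \frac{30208}{43791}\right) - 57036 = \frac{811984322}{395126193} - 57036 = - \frac{22535605559626}{395126193}$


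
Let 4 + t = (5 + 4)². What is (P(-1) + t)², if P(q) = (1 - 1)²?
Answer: 5929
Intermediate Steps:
P(q) = 0 (P(q) = 0² = 0)
t = 77 (t = -4 + (5 + 4)² = -4 + 9² = -4 + 81 = 77)
(P(-1) + t)² = (0 + 77)² = 77² = 5929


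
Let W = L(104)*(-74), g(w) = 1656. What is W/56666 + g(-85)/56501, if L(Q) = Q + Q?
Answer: -387912248/1600842833 ≈ -0.24232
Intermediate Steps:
L(Q) = 2*Q
W = -15392 (W = (2*104)*(-74) = 208*(-74) = -15392)
W/56666 + g(-85)/56501 = -15392/56666 + 1656/56501 = -15392*1/56666 + 1656*(1/56501) = -7696/28333 + 1656/56501 = -387912248/1600842833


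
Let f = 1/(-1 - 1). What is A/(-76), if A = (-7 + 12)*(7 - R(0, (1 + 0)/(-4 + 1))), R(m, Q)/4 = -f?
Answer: -25/76 ≈ -0.32895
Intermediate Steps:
f = -½ (f = 1/(-2) = -½ ≈ -0.50000)
R(m, Q) = 2 (R(m, Q) = 4*(-1*(-½)) = 4*(½) = 2)
A = 25 (A = (-7 + 12)*(7 - 1*2) = 5*(7 - 2) = 5*5 = 25)
A/(-76) = 25/(-76) = 25*(-1/76) = -25/76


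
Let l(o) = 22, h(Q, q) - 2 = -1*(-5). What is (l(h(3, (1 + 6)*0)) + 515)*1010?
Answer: 542370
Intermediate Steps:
h(Q, q) = 7 (h(Q, q) = 2 - 1*(-5) = 2 + 5 = 7)
(l(h(3, (1 + 6)*0)) + 515)*1010 = (22 + 515)*1010 = 537*1010 = 542370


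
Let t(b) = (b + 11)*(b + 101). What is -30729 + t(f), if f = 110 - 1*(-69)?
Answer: 22471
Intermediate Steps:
f = 179 (f = 110 + 69 = 179)
t(b) = (11 + b)*(101 + b)
-30729 + t(f) = -30729 + (1111 + 179² + 112*179) = -30729 + (1111 + 32041 + 20048) = -30729 + 53200 = 22471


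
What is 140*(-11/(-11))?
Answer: 140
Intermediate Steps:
140*(-11/(-11)) = 140*(-11*(-1/11)) = 140*1 = 140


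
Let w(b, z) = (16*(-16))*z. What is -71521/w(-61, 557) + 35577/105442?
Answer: 6307156433/7517592832 ≈ 0.83899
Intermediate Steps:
w(b, z) = -256*z
-71521/w(-61, 557) + 35577/105442 = -71521/((-256*557)) + 35577/105442 = -71521/(-142592) + 35577*(1/105442) = -71521*(-1/142592) + 35577/105442 = 71521/142592 + 35577/105442 = 6307156433/7517592832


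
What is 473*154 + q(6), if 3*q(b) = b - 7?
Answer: 218525/3 ≈ 72842.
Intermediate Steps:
q(b) = -7/3 + b/3 (q(b) = (b - 7)/3 = (-7 + b)/3 = -7/3 + b/3)
473*154 + q(6) = 473*154 + (-7/3 + (⅓)*6) = 72842 + (-7/3 + 2) = 72842 - ⅓ = 218525/3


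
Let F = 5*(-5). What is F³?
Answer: -15625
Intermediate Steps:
F = -25
F³ = (-25)³ = -15625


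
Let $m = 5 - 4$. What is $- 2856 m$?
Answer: $-2856$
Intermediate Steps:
$m = 1$
$- 2856 m = \left(-2856\right) 1 = -2856$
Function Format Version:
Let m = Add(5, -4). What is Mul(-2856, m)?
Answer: -2856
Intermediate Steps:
m = 1
Mul(-2856, m) = Mul(-2856, 1) = -2856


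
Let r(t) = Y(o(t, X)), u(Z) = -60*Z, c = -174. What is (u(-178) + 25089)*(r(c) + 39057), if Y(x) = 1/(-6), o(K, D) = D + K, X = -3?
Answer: 2794047743/2 ≈ 1.3970e+9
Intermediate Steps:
Y(x) = -1/6
r(t) = -1/6
(u(-178) + 25089)*(r(c) + 39057) = (-60*(-178) + 25089)*(-1/6 + 39057) = (10680 + 25089)*(234341/6) = 35769*(234341/6) = 2794047743/2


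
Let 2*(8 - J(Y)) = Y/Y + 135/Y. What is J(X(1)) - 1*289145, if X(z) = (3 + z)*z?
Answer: -2313235/8 ≈ -2.8915e+5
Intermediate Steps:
X(z) = z*(3 + z)
J(Y) = 15/2 - 135/(2*Y) (J(Y) = 8 - (Y/Y + 135/Y)/2 = 8 - (1 + 135/Y)/2 = 8 + (-½ - 135/(2*Y)) = 15/2 - 135/(2*Y))
J(X(1)) - 1*289145 = 15*(-9 + 1*(3 + 1))/(2*((1*(3 + 1)))) - 1*289145 = 15*(-9 + 1*4)/(2*((1*4))) - 289145 = (15/2)*(-9 + 4)/4 - 289145 = (15/2)*(¼)*(-5) - 289145 = -75/8 - 289145 = -2313235/8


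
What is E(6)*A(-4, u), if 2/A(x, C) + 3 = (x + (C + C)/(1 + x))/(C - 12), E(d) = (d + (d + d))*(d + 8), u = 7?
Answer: -7560/19 ≈ -397.89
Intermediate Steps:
E(d) = 3*d*(8 + d) (E(d) = (d + 2*d)*(8 + d) = (3*d)*(8 + d) = 3*d*(8 + d))
A(x, C) = 2/(-3 + (x + 2*C/(1 + x))/(-12 + C)) (A(x, C) = 2/(-3 + (x + (C + C)/(1 + x))/(C - 12)) = 2/(-3 + (x + (2*C)/(1 + x))/(-12 + C)) = 2/(-3 + (x + 2*C/(1 + x))/(-12 + C)))
E(6)*A(-4, u) = (3*6*(8 + 6))*(2*(-12 + 7 - 12*(-4) + 7*(-4))/(36 + (-4)² - 1*7 + 37*(-4) - 3*7*(-4))) = (3*6*14)*(2*(-12 + 7 + 48 - 28)/(36 + 16 - 7 - 148 + 84)) = 252*(2*15/(-19)) = 252*(2*(-1/19)*15) = 252*(-30/19) = -7560/19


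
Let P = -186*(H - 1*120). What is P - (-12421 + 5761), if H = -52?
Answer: 38652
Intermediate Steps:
P = 31992 (P = -186*(-52 - 1*120) = -186*(-52 - 120) = -186*(-172) = 31992)
P - (-12421 + 5761) = 31992 - (-12421 + 5761) = 31992 - 1*(-6660) = 31992 + 6660 = 38652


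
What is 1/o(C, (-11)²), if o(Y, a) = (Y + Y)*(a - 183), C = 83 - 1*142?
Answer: 1/7316 ≈ 0.00013669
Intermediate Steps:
C = -59 (C = 83 - 142 = -59)
o(Y, a) = 2*Y*(-183 + a) (o(Y, a) = (2*Y)*(-183 + a) = 2*Y*(-183 + a))
1/o(C, (-11)²) = 1/(2*(-59)*(-183 + (-11)²)) = 1/(2*(-59)*(-183 + 121)) = 1/(2*(-59)*(-62)) = 1/7316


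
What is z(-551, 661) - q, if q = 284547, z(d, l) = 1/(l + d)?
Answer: -31300169/110 ≈ -2.8455e+5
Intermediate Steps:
z(d, l) = 1/(d + l)
z(-551, 661) - q = 1/(-551 + 661) - 1*284547 = 1/110 - 284547 = -31300169/110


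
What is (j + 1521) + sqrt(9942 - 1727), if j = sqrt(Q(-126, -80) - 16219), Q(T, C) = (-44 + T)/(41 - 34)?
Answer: 1521 + sqrt(8215) + I*sqrt(795921)/7 ≈ 1611.6 + 127.45*I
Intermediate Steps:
Q(T, C) = -44/7 + T/7 (Q(T, C) = (-44 + T)/7 = (-44 + T)*(1/7) = -44/7 + T/7)
j = I*sqrt(795921)/7 (j = sqrt((-44/7 + (1/7)*(-126)) - 16219) = sqrt((-44/7 - 18) - 16219) = sqrt(-170/7 - 16219) = sqrt(-113703/7) = I*sqrt(795921)/7 ≈ 127.45*I)
(j + 1521) + sqrt(9942 - 1727) = (I*sqrt(795921)/7 + 1521) + sqrt(9942 - 1727) = (1521 + I*sqrt(795921)/7) + sqrt(8215) = 1521 + sqrt(8215) + I*sqrt(795921)/7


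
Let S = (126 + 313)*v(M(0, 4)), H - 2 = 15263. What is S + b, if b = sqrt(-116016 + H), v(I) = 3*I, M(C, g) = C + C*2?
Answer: I*sqrt(100751) ≈ 317.41*I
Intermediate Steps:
M(C, g) = 3*C (M(C, g) = C + 2*C = 3*C)
H = 15265 (H = 2 + 15263 = 15265)
b = I*sqrt(100751) (b = sqrt(-116016 + 15265) = sqrt(-100751) = I*sqrt(100751) ≈ 317.41*I)
S = 0 (S = (126 + 313)*(3*(3*0)) = 439*(3*0) = 439*0 = 0)
S + b = 0 + I*sqrt(100751) = I*sqrt(100751)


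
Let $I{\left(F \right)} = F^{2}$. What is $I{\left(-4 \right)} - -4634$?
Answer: $4650$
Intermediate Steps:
$I{\left(-4 \right)} - -4634 = \left(-4\right)^{2} - -4634 = 16 + 4634 = 4650$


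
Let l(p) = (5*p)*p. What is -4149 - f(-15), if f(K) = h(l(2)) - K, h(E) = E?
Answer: -4184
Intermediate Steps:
l(p) = 5*p²
f(K) = 20 - K (f(K) = 5*2² - K = 5*4 - K = 20 - K)
-4149 - f(-15) = -4149 - (20 - 1*(-15)) = -4149 - (20 + 15) = -4149 - 1*35 = -4149 - 35 = -4184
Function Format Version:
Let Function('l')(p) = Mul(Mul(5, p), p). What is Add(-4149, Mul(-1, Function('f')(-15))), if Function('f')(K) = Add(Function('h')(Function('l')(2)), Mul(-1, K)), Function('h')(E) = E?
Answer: -4184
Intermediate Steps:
Function('l')(p) = Mul(5, Pow(p, 2))
Function('f')(K) = Add(20, Mul(-1, K)) (Function('f')(K) = Add(Mul(5, Pow(2, 2)), Mul(-1, K)) = Add(Mul(5, 4), Mul(-1, K)) = Add(20, Mul(-1, K)))
Add(-4149, Mul(-1, Function('f')(-15))) = Add(-4149, Mul(-1, Add(20, Mul(-1, -15)))) = Add(-4149, Mul(-1, Add(20, 15))) = Add(-4149, Mul(-1, 35)) = Add(-4149, -35) = -4184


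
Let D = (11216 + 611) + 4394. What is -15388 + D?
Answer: 833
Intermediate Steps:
D = 16221 (D = 11827 + 4394 = 16221)
-15388 + D = -15388 + 16221 = 833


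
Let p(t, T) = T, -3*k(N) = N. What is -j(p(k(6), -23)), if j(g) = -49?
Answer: 49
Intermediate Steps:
k(N) = -N/3
-j(p(k(6), -23)) = -1*(-49) = 49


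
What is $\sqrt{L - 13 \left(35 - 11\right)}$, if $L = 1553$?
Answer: $\sqrt{1241} \approx 35.228$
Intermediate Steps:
$\sqrt{L - 13 \left(35 - 11\right)} = \sqrt{1553 - 13 \left(35 - 11\right)} = \sqrt{1553 - 312} = \sqrt{1241}$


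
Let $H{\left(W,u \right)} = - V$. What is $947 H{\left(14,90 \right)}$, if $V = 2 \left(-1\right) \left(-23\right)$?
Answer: $-43562$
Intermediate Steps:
$V = 46$ ($V = \left(-2\right) \left(-23\right) = 46$)
$H{\left(W,u \right)} = -46$ ($H{\left(W,u \right)} = \left(-1\right) 46 = -46$)
$947 H{\left(14,90 \right)} = 947 \left(-46\right) = -43562$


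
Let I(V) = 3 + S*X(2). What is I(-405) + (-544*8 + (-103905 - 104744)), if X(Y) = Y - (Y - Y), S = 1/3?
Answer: -638992/3 ≈ -2.1300e+5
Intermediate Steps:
S = ⅓ ≈ 0.33333
X(Y) = Y (X(Y) = Y - 1*0 = Y + 0 = Y)
I(V) = 11/3 (I(V) = 3 + (⅓)*2 = 3 + ⅔ = 11/3)
I(-405) + (-544*8 + (-103905 - 104744)) = 11/3 + (-544*8 + (-103905 - 104744)) = 11/3 + (-4352 - 208649) = 11/3 - 213001 = -638992/3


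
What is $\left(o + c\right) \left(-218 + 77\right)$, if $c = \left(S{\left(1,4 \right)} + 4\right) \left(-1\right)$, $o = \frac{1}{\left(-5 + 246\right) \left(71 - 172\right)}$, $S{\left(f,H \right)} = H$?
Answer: $\frac{27456789}{24341} \approx 1128.0$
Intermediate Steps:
$o = - \frac{1}{24341}$ ($o = \frac{1}{241 \left(-101\right)} = \frac{1}{-24341} = - \frac{1}{24341} \approx -4.1083 \cdot 10^{-5}$)
$c = -8$ ($c = \left(4 + 4\right) \left(-1\right) = 8 \left(-1\right) = -8$)
$\left(o + c\right) \left(-218 + 77\right) = \left(- \frac{1}{24341} - 8\right) \left(-218 + 77\right) = \left(- \frac{194729}{24341}\right) \left(-141\right) = \frac{27456789}{24341}$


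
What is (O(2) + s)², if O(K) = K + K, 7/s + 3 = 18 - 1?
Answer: 81/4 ≈ 20.250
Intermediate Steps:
s = ½ (s = 7/(-3 + (18 - 1)) = 7/(-3 + 17) = 7/14 = 7*(1/14) = ½ ≈ 0.50000)
O(K) = 2*K
(O(2) + s)² = (2*2 + ½)² = (4 + ½)² = (9/2)² = 81/4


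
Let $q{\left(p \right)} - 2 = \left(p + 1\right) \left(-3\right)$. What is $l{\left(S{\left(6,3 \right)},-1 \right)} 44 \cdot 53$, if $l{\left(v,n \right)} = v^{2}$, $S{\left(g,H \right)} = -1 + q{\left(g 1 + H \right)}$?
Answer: $1961212$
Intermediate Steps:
$q{\left(p \right)} = -1 - 3 p$ ($q{\left(p \right)} = 2 + \left(p + 1\right) \left(-3\right) = 2 + \left(1 + p\right) \left(-3\right) = 2 - \left(3 + 3 p\right) = -1 - 3 p$)
$S{\left(g,H \right)} = -2 - 3 H - 3 g$ ($S{\left(g,H \right)} = -1 - \left(1 + 3 \left(g 1 + H\right)\right) = -1 - \left(1 + 3 \left(g + H\right)\right) = -1 - \left(1 + 3 \left(H + g\right)\right) = -1 - \left(1 + 3 H + 3 g\right) = -2 - 3 H - 3 g$)
$l{\left(S{\left(6,3 \right)},-1 \right)} 44 \cdot 53 = \left(-2 - 9 - 18\right)^{2} \cdot 44 \cdot 53 = \left(-29\right)^{2} \cdot 44 \cdot 53 = 841 \cdot 44 \cdot 53 = 37004 \cdot 53 = 1961212$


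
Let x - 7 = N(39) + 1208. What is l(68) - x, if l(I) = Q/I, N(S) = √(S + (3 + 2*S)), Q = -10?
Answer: -41315/34 - 2*√30 ≈ -1226.1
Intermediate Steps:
N(S) = √(3 + 3*S)
l(I) = -10/I
x = 1215 + 2*√30 (x = 7 + (√(3 + 3*39) + 1208) = 7 + (√(3 + 117) + 1208) = 7 + (√120 + 1208) = 7 + (2*√30 + 1208) = 7 + (1208 + 2*√30) = 1215 + 2*√30 ≈ 1226.0)
l(68) - x = -10/68 - (1215 + 2*√30) = -10*1/68 + (-1215 - 2*√30) = -5/34 + (-1215 - 2*√30) = -41315/34 - 2*√30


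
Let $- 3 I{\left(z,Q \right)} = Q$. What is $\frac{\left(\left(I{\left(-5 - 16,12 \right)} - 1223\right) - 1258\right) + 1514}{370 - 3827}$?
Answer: $\frac{971}{3457} \approx 0.28088$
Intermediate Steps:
$I{\left(z,Q \right)} = - \frac{Q}{3}$
$\frac{\left(\left(I{\left(-5 - 16,12 \right)} - 1223\right) - 1258\right) + 1514}{370 - 3827} = \frac{\left(\left(\left(- \frac{1}{3}\right) 12 - 1223\right) - 1258\right) + 1514}{370 - 3827} = \frac{\left(\left(-4 - 1223\right) - 1258\right) + 1514}{-3457} = \left(\left(-1227 - 1258\right) + 1514\right) \left(- \frac{1}{3457}\right) = \left(-2485 + 1514\right) \left(- \frac{1}{3457}\right) = \left(-971\right) \left(- \frac{1}{3457}\right) = \frac{971}{3457}$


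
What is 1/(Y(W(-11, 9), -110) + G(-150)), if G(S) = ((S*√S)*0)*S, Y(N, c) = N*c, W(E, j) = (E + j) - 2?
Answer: 1/440 ≈ 0.0022727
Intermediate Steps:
W(E, j) = -2 + E + j
G(S) = 0 (G(S) = (S^(3/2)*0)*S = 0*S = 0)
1/(Y(W(-11, 9), -110) + G(-150)) = 1/((-2 - 11 + 9)*(-110) + 0) = 1/(-4*(-110) + 0) = 1/(440 + 0) = 1/440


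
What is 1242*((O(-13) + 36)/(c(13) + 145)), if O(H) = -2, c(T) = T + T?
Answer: 4692/19 ≈ 246.95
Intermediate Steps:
c(T) = 2*T
1242*((O(-13) + 36)/(c(13) + 145)) = 1242*((-2 + 36)/(2*13 + 145)) = 1242*(34/(26 + 145)) = 1242*(34/171) = 4692/19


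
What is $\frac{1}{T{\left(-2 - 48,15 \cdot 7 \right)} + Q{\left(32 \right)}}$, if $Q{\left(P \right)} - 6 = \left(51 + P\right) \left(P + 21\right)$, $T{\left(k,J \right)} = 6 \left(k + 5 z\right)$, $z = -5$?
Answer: $\frac{1}{3955} \approx 0.00025284$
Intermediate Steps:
$T{\left(k,J \right)} = -150 + 6 k$ ($T{\left(k,J \right)} = 6 \left(k + 5 \left(-5\right)\right) = 6 \left(k - 25\right) = 6 \left(-25 + k\right) = -150 + 6 k$)
$Q{\left(P \right)} = 6 + \left(21 + P\right) \left(51 + P\right)$ ($Q{\left(P \right)} = 6 + \left(51 + P\right) \left(P + 21\right) = 6 + \left(51 + P\right) \left(21 + P\right) = 6 + \left(21 + P\right) \left(51 + P\right)$)
$\frac{1}{T{\left(-2 - 48,15 \cdot 7 \right)} + Q{\left(32 \right)}} = \frac{1}{\left(-150 + 6 \left(-2 - 48\right)\right) + \left(1077 + 32^{2} + 72 \cdot 32\right)} = \frac{1}{\left(-150 + 6 \left(-2 - 48\right)\right) + \left(1077 + 1024 + 2304\right)} = \frac{1}{\left(-150 + 6 \left(-50\right)\right) + 4405} = \frac{1}{\left(-150 - 300\right) + 4405} = \frac{1}{-450 + 4405} = \frac{1}{3955}$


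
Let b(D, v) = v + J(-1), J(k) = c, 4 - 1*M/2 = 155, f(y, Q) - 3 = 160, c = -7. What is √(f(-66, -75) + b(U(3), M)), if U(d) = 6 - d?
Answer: I*√146 ≈ 12.083*I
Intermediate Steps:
f(y, Q) = 163 (f(y, Q) = 3 + 160 = 163)
M = -302 (M = 8 - 2*155 = 8 - 310 = -302)
J(k) = -7
b(D, v) = -7 + v (b(D, v) = v - 7 = -7 + v)
√(f(-66, -75) + b(U(3), M)) = √(163 + (-7 - 302)) = √(163 - 309) = √(-146) = I*√146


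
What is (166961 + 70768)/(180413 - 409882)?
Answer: -237729/229469 ≈ -1.0360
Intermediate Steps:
(166961 + 70768)/(180413 - 409882) = 237729/(-229469) = 237729*(-1/229469) = -237729/229469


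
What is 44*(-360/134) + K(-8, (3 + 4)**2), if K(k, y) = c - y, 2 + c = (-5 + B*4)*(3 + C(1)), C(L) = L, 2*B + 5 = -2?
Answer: -16429/67 ≈ -245.21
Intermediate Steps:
B = -7/2 (B = -5/2 + (1/2)*(-2) = -5/2 - 1 = -7/2 ≈ -3.5000)
c = -78 (c = -2 + (-5 - 7/2*4)*(3 + 1) = -2 + (-5 - 14)*4 = -2 - 19*4 = -2 - 76 = -78)
K(k, y) = -78 - y
44*(-360/134) + K(-8, (3 + 4)**2) = 44*(-360/134) + (-78 - (3 + 4)**2) = 44*(-360*1/134) + (-78 - 1*7**2) = 44*(-180/67) + (-78 - 1*49) = -7920/67 + (-78 - 49) = -7920/67 - 127 = -16429/67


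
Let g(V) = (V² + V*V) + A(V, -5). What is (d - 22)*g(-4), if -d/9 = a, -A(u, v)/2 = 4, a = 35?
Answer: -8088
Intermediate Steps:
A(u, v) = -8 (A(u, v) = -2*4 = -8)
g(V) = -8 + 2*V² (g(V) = (V² + V*V) - 8 = (V² + V²) - 8 = 2*V² - 8 = -8 + 2*V²)
d = -315 (d = -9*35 = -315)
(d - 22)*g(-4) = (-315 - 22)*(-8 + 2*(-4)²) = -337*(-8 + 2*16) = -337*(-8 + 32) = -337*24 = -8088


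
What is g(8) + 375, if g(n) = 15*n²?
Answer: 1335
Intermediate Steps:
g(8) + 375 = 15*8² + 375 = 15*64 + 375 = 960 + 375 = 1335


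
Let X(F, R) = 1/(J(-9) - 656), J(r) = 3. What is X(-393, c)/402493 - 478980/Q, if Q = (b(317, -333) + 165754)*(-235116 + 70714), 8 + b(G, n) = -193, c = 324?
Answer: 1284307185593/72994407694214513 ≈ 1.7595e-5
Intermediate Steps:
X(F, R) = -1/653 (X(F, R) = 1/(3 - 656) = 1/(-653) = -1/653)
b(G, n) = -201 (b(G, n) = -8 - 193 = -201)
Q = -27217244306 (Q = (-201 + 165754)*(-235116 + 70714) = 165553*(-164402) = -27217244306)
X(-393, c)/402493 - 478980/Q = -1/653/402493 - 478980/(-27217244306) = -1/653*1/402493 - 478980*(-1/27217244306) = -1/262827929 + 239490/13608622153 = 1284307185593/72994407694214513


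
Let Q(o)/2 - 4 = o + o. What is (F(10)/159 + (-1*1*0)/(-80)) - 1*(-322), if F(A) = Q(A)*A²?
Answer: 18666/53 ≈ 352.19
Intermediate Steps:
Q(o) = 8 + 4*o (Q(o) = 8 + 2*(o + o) = 8 + 2*(2*o) = 8 + 4*o)
F(A) = A²*(8 + 4*A) (F(A) = (8 + 4*A)*A² = A²*(8 + 4*A))
(F(10)/159 + (-1*1*0)/(-80)) - 1*(-322) = ((4*10²*(2 + 10))/159 + (-1*1*0)/(-80)) - 1*(-322) = ((4*100*12)*(1/159) - 1*0*(-1/80)) + 322 = (4800*(1/159) + 0*(-1/80)) + 322 = (1600/53 + 0) + 322 = 1600/53 + 322 = 18666/53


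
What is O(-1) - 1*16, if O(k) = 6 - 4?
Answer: -14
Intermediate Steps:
O(k) = 2
O(-1) - 1*16 = 2 - 1*16 = 2 - 16 = -14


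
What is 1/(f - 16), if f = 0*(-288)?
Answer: -1/16 ≈ -0.062500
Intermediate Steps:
f = 0
1/(f - 16) = 1/(0 - 16) = 1/(-16) = -1/16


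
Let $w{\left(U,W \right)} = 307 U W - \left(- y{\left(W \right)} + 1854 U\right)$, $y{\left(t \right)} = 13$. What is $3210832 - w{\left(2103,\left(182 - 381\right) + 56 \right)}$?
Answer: $99433584$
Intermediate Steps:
$w{\left(U,W \right)} = 13 - 1854 U + 307 U W$ ($w{\left(U,W \right)} = 307 U W - \left(-13 + 1854 U\right) = 13 - 1854 U + 307 U W$)
$3210832 - w{\left(2103,\left(182 - 381\right) + 56 \right)} = 3210832 - \left(13 - 3898962 + 307 \cdot 2103 \left(\left(182 - 381\right) + 56\right)\right) = 3210832 - \left(13 - 3898962 + 307 \cdot 2103 \left(-199 + 56\right)\right) = 3210832 - \left(13 - 3898962 + 307 \cdot 2103 \left(-143\right)\right) = 3210832 - \left(13 - 3898962 - 92323803\right) = 3210832 - -96222752 = 3210832 + 96222752 = 99433584$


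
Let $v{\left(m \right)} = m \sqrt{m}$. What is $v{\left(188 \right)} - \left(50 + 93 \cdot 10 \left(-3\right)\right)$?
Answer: $2740 + 376 \sqrt{47} \approx 5317.7$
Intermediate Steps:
$v{\left(m \right)} = m^{\frac{3}{2}}$
$v{\left(188 \right)} - \left(50 + 93 \cdot 10 \left(-3\right)\right) = 188^{\frac{3}{2}} - \left(50 + 93 \cdot 10 \left(-3\right)\right) = 376 \sqrt{47} - -2740 = 376 \sqrt{47} + \left(2790 - 50\right) = 376 \sqrt{47} + 2740 = 2740 + 376 \sqrt{47}$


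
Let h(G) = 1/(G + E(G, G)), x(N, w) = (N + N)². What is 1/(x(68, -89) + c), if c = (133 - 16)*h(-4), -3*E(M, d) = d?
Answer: 8/147617 ≈ 5.4194e-5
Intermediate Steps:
E(M, d) = -d/3
x(N, w) = 4*N² (x(N, w) = (2*N)² = 4*N²)
h(G) = 3/(2*G) (h(G) = 1/(G - G/3) = 1/(2*G/3) = 3/(2*G))
c = -351/8 (c = (133 - 16)*((3/2)/(-4)) = 117*((3/2)*(-¼)) = 117*(-3/8) = -351/8 ≈ -43.875)
1/(x(68, -89) + c) = 1/(4*68² - 351/8) = 1/(4*4624 - 351/8) = 1/(18496 - 351/8) = 1/(147617/8) = 8/147617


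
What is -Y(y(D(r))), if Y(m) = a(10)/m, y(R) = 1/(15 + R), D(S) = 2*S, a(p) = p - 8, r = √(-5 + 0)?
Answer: -30 - 4*I*√5 ≈ -30.0 - 8.9443*I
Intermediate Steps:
r = I*√5 (r = √(-5) = I*√5 ≈ 2.2361*I)
a(p) = -8 + p
Y(m) = 2/m (Y(m) = (-8 + 10)/m = 2/m)
-Y(y(D(r))) = -2/(1/(15 + 2*(I*√5))) = -2/(1/(15 + 2*I*√5)) = -2*(15 + 2*I*√5) = -(30 + 4*I*√5) = -30 - 4*I*√5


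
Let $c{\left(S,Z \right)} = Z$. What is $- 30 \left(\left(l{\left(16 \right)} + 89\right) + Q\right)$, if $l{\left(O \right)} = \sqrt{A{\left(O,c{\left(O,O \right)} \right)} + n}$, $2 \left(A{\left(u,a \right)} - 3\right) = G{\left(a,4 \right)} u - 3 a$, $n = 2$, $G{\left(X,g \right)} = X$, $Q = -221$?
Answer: $3960 - 30 \sqrt{109} \approx 3646.8$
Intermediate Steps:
$A{\left(u,a \right)} = 3 - \frac{3 a}{2} + \frac{a u}{2}$ ($A{\left(u,a \right)} = 3 + \frac{a u - 3 a}{2} = 3 + \frac{- 3 a + a u}{2} = 3 + \left(- \frac{3 a}{2} + \frac{a u}{2}\right) = 3 - \frac{3 a}{2} + \frac{a u}{2}$)
$l{\left(O \right)} = \sqrt{5 + \frac{O^{2}}{2} - \frac{3 O}{2}}$ ($l{\left(O \right)} = \sqrt{\left(3 - \frac{3 O}{2} + \frac{O O}{2}\right) + 2} = \sqrt{\left(3 - \frac{3 O}{2} + \frac{O^{2}}{2}\right) + 2} = \sqrt{\left(3 + \frac{O^{2}}{2} - \frac{3 O}{2}\right) + 2} = \sqrt{5 + \frac{O^{2}}{2} - \frac{3 O}{2}}$)
$- 30 \left(\left(l{\left(16 \right)} + 89\right) + Q\right) = - 30 \left(\left(\frac{\sqrt{20 - 96 + 2 \cdot 16^{2}}}{2} + 89\right) - 221\right) = - 30 \left(\left(\frac{\sqrt{20 - 96 + 2 \cdot 256}}{2} + 89\right) - 221\right) = - 30 \left(\left(\frac{\sqrt{20 - 96 + 512}}{2} + 89\right) - 221\right) = - 30 \left(\left(\frac{\sqrt{436}}{2} + 89\right) - 221\right) = - 30 \left(\left(\frac{2 \sqrt{109}}{2} + 89\right) - 221\right) = - 30 \left(\left(\sqrt{109} + 89\right) - 221\right) = - 30 \left(\left(89 + \sqrt{109}\right) - 221\right) = - 30 \left(-132 + \sqrt{109}\right) = 3960 - 30 \sqrt{109}$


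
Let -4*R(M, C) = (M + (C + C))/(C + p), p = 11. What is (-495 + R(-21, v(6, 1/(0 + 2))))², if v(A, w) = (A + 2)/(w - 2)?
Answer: 1126609225/4624 ≈ 2.4364e+5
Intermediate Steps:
v(A, w) = (2 + A)/(-2 + w)
R(M, C) = -(M + 2*C)/(4*(11 + C)) (R(M, C) = -(M + (C + C))/(4*(C + 11)) = -(M + 2*C)/(4*(11 + C)))
(-495 + R(-21, v(6, 1/(0 + 2))))² = (-495 + (-1*(-21) - 2*(2 + 6)/(-2 + 1/(0 + 2)))/(4*(11 + (2 + 6)/(-2 + 1/(0 + 2)))))² = (-495 + (21 - 2*8/(-2 + 1/2))/(4*(11 + 8/(-2 + 1/2))))² = (-495 + (21 - 2*8/(-2 + ½))/(4*(11 + 8/(-2 + ½))))² = (-495 + (21 - 2*8/(-3/2))/(4*(11 + 8/(-3/2))))² = (-495 + (21 - (-4)*8/3)/(4*(11 - ⅔*8)))² = (-495 + (21 - 2*(-16/3))/(4*(11 - 16/3)))² = (-495 + (21 + 32/3)/(4*(17/3)))² = (-495 + (¼)*(3/17)*(95/3))² = (-495 + 95/68)² = (-33565/68)² = 1126609225/4624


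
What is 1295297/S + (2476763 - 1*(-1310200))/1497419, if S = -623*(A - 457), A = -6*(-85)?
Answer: -259222943878/7063325423 ≈ -36.700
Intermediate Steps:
A = 510
S = -33019 (S = -623*(510 - 457) = -623*53 = -33019)
1295297/S + (2476763 - 1*(-1310200))/1497419 = 1295297/(-33019) + (2476763 - 1*(-1310200))/1497419 = 1295297*(-1/33019) + (2476763 + 1310200)*(1/1497419) = -1295297/33019 + 3786963*(1/1497419) = -1295297/33019 + 3786963/1497419 = -259222943878/7063325423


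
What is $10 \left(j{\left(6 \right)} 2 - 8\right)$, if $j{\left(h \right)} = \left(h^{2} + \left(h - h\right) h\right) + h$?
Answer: $760$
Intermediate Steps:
$j{\left(h \right)} = h + h^{2}$ ($j{\left(h \right)} = \left(h^{2} + 0 h\right) + h = \left(h^{2} + 0\right) + h = h^{2} + h = h + h^{2}$)
$10 \left(j{\left(6 \right)} 2 - 8\right) = 10 \left(6 \left(1 + 6\right) 2 - 8\right) = 10 \left(6 \cdot 7 \cdot 2 - 8\right) = 10 \left(42 \cdot 2 - 8\right) = 10 \left(84 - 8\right) = 10 \cdot 76 = 760$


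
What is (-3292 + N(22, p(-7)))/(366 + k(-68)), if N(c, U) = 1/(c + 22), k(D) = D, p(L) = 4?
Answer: -144847/13112 ≈ -11.047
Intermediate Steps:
N(c, U) = 1/(22 + c)
(-3292 + N(22, p(-7)))/(366 + k(-68)) = (-3292 + 1/(22 + 22))/(366 - 68) = (-3292 + 1/44)/298 = (-3292 + 1/44)*(1/298) = -144847/44*1/298 = -144847/13112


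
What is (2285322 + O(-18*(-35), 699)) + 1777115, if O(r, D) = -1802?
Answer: 4060635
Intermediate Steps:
(2285322 + O(-18*(-35), 699)) + 1777115 = (2285322 - 1802) + 1777115 = 2283520 + 1777115 = 4060635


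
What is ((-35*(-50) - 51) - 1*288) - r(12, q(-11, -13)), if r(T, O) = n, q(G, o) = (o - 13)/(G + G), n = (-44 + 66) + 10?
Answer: 1379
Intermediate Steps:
n = 32 (n = 22 + 10 = 32)
q(G, o) = (-13 + o)/(2*G) (q(G, o) = (-13 + o)/((2*G)) = (-13 + o)*(1/(2*G)) = (-13 + o)/(2*G))
r(T, O) = 32
((-35*(-50) - 51) - 1*288) - r(12, q(-11, -13)) = ((-35*(-50) - 51) - 1*288) - 1*32 = ((1750 - 51) - 288) - 32 = (1699 - 288) - 32 = 1411 - 32 = 1379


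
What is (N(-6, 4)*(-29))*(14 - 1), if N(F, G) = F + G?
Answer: 754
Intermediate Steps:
(N(-6, 4)*(-29))*(14 - 1) = ((-6 + 4)*(-29))*(14 - 1) = -2*(-29)*13 = 58*13 = 754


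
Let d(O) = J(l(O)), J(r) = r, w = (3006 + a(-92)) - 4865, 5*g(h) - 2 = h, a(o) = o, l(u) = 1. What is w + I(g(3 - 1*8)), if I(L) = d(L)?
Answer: -1950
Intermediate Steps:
g(h) = 2/5 + h/5
w = -1951 (w = (3006 - 92) - 4865 = 2914 - 4865 = -1951)
d(O) = 1
I(L) = 1
w + I(g(3 - 1*8)) = -1951 + 1 = -1950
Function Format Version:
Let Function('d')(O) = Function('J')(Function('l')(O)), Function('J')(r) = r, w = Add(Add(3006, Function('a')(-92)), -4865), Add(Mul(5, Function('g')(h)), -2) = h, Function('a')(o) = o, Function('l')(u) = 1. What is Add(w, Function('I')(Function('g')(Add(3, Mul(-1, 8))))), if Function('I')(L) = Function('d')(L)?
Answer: -1950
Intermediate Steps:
Function('g')(h) = Add(Rational(2, 5), Mul(Rational(1, 5), h))
w = -1951 (w = Add(Add(3006, -92), -4865) = Add(2914, -4865) = -1951)
Function('d')(O) = 1
Function('I')(L) = 1
Add(w, Function('I')(Function('g')(Add(3, Mul(-1, 8))))) = Add(-1951, 1) = -1950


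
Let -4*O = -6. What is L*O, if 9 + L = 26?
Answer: 51/2 ≈ 25.500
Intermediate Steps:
L = 17 (L = -9 + 26 = 17)
O = 3/2 (O = -1/4*(-6) = 3/2 ≈ 1.5000)
L*O = 17*(3/2) = 51/2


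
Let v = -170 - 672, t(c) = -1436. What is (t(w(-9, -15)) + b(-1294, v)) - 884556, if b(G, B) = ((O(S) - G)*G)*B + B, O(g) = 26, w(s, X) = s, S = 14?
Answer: 1437316526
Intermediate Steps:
v = -842
b(G, B) = B + B*G*(26 - G) (b(G, B) = ((26 - G)*G)*B + B = (G*(26 - G))*B + B = B*G*(26 - G) + B = B + B*G*(26 - G))
(t(w(-9, -15)) + b(-1294, v)) - 884556 = (-1436 - 842*(1 - 1*(-1294)² + 26*(-1294))) - 884556 = (-1436 - 842*(1 - 1*1674436 - 33644)) - 884556 = (-1436 - 842*(1 - 1674436 - 33644)) - 884556 = (-1436 - 842*(-1708079)) - 884556 = (-1436 + 1438202518) - 884556 = 1438201082 - 884556 = 1437316526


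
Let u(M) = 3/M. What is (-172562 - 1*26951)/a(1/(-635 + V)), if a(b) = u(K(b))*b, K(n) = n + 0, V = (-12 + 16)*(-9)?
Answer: -199513/3 ≈ -66504.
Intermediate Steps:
V = -36 (V = 4*(-9) = -36)
K(n) = n
a(b) = 3 (a(b) = (3/b)*b = 3)
(-172562 - 1*26951)/a(1/(-635 + V)) = (-172562 - 1*26951)/3 = (-172562 - 26951)*(⅓) = -199513*⅓ = -199513/3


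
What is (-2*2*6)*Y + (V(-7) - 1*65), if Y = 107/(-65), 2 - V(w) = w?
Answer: -1072/65 ≈ -16.492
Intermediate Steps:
V(w) = 2 - w
Y = -107/65 (Y = 107*(-1/65) = -107/65 ≈ -1.6462)
(-2*2*6)*Y + (V(-7) - 1*65) = (-2*2*6)*(-107/65) + ((2 - 1*(-7)) - 1*65) = -4*6*(-107/65) + ((2 + 7) - 65) = -24*(-107/65) + (9 - 65) = 2568/65 - 56 = -1072/65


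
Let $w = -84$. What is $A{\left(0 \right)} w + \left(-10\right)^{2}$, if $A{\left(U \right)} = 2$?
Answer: $-68$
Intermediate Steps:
$A{\left(0 \right)} w + \left(-10\right)^{2} = 2 \left(-84\right) + \left(-10\right)^{2} = -168 + 100 = -68$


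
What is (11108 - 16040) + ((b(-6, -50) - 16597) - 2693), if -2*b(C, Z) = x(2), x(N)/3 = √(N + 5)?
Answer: -24222 - 3*√7/2 ≈ -24226.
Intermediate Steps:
x(N) = 3*√(5 + N) (x(N) = 3*√(N + 5) = 3*√(5 + N))
b(C, Z) = -3*√7/2 (b(C, Z) = -3*√(5 + 2)/2 = -3*√7/2)
(11108 - 16040) + ((b(-6, -50) - 16597) - 2693) = (11108 - 16040) + ((-3*√7/2 - 16597) - 2693) = -4932 + ((-16597 - 3*√7/2) - 2693) = -4932 + (-19290 - 3*√7/2) = -24222 - 3*√7/2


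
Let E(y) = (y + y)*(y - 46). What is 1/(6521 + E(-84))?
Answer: 1/28361 ≈ 3.5260e-5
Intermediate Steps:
E(y) = 2*y*(-46 + y) (E(y) = (2*y)*(-46 + y) = 2*y*(-46 + y))
1/(6521 + E(-84)) = 1/(6521 + 2*(-84)*(-46 - 84)) = 1/(6521 + 2*(-84)*(-130)) = 1/(6521 + 21840) = 1/28361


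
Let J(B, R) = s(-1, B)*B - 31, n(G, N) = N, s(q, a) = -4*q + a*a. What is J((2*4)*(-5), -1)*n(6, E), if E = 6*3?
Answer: -1155438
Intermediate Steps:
s(q, a) = a² - 4*q (s(q, a) = -4*q + a² = a² - 4*q)
E = 18
J(B, R) = -31 + B*(4 + B²) (J(B, R) = (B² - 4*(-1))*B - 31 = (B² + 4)*B - 31 = (4 + B²)*B - 31 = B*(4 + B²) - 31 = -31 + B*(4 + B²))
J((2*4)*(-5), -1)*n(6, E) = (-31 + ((2*4)*(-5))*(4 + ((2*4)*(-5))²))*18 = (-31 + (8*(-5))*(4 + (8*(-5))²))*18 = (-31 - 40*(4 + (-40)²))*18 = (-31 - 40*(4 + 1600))*18 = (-31 - 40*1604)*18 = (-31 - 64160)*18 = -64191*18 = -1155438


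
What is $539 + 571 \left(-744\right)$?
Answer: $-424285$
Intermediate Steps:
$539 + 571 \left(-744\right) = 539 - 424824 = -424285$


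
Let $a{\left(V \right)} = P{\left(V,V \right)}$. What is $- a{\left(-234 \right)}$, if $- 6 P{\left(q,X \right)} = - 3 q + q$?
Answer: $78$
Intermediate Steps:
$P{\left(q,X \right)} = \frac{q}{3}$ ($P{\left(q,X \right)} = - \frac{- 3 q + q}{6} = - \frac{\left(-2\right) q}{6} = \frac{q}{3}$)
$a{\left(V \right)} = \frac{V}{3}$
$- a{\left(-234 \right)} = - \frac{-234}{3} = \left(-1\right) \left(-78\right) = 78$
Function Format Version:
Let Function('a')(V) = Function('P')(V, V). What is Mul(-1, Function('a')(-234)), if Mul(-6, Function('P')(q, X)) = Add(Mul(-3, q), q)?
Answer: 78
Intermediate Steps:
Function('P')(q, X) = Mul(Rational(1, 3), q) (Function('P')(q, X) = Mul(Rational(-1, 6), Add(Mul(-3, q), q)) = Mul(Rational(-1, 6), Mul(-2, q)) = Mul(Rational(1, 3), q))
Function('a')(V) = Mul(Rational(1, 3), V)
Mul(-1, Function('a')(-234)) = Mul(-1, Mul(Rational(1, 3), -234)) = Mul(-1, -78) = 78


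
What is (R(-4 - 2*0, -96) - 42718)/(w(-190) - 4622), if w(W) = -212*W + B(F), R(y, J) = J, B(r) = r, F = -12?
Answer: -21407/17823 ≈ -1.2011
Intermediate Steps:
w(W) = -12 - 212*W (w(W) = -212*W - 12 = -12 - 212*W)
(R(-4 - 2*0, -96) - 42718)/(w(-190) - 4622) = (-96 - 42718)/((-12 - 212*(-190)) - 4622) = -42814/((-12 + 40280) - 4622) = -42814/(40268 - 4622) = -42814/35646 = -42814*1/35646 = -21407/17823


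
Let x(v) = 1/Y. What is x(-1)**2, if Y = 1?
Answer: 1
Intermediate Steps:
x(v) = 1 (x(v) = 1/1 = 1)
x(-1)**2 = 1**2 = 1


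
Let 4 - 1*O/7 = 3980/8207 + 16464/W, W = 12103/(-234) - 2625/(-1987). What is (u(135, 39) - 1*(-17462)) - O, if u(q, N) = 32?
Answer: 32088422575994/2113474847 ≈ 15183.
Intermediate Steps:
W = -1802647/35766 (W = 12103*(-1/234) - 2625*(-1/1987) = -931/18 + 2625/1987 = -1802647/35766 ≈ -50.401)
O = 4884706397424/2113474847 (O = 28 - 7*(3980/8207 + 16464/(-1802647/35766)) = 28 - 7*(3980*(1/8207) + 16464*(-35766/1802647)) = 28 - 7*(3980/8207 - 84121632/257521) = 28 - 7*(-689361300244/2113474847) = 28 + 4825529101708/2113474847 = 4884706397424/2113474847 ≈ 2311.2)
(u(135, 39) - 1*(-17462)) - O = (32 - 1*(-17462)) - 1*4884706397424/2113474847 = (32 + 17462) - 4884706397424/2113474847 = 17494 - 4884706397424/2113474847 = 32088422575994/2113474847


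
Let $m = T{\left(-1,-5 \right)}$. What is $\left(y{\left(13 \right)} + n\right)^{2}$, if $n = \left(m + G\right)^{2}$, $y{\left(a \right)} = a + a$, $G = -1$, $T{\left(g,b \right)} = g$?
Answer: $900$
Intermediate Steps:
$m = -1$
$y{\left(a \right)} = 2 a$
$n = 4$ ($n = \left(-1 - 1\right)^{2} = \left(-2\right)^{2} = 4$)
$\left(y{\left(13 \right)} + n\right)^{2} = \left(2 \cdot 13 + 4\right)^{2} = \left(26 + 4\right)^{2} = 30^{2} = 900$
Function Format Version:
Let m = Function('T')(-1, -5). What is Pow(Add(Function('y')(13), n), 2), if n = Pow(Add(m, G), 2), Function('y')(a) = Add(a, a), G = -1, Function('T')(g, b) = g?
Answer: 900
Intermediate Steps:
m = -1
Function('y')(a) = Mul(2, a)
n = 4 (n = Pow(Add(-1, -1), 2) = Pow(-2, 2) = 4)
Pow(Add(Function('y')(13), n), 2) = Pow(Add(Mul(2, 13), 4), 2) = Pow(Add(26, 4), 2) = Pow(30, 2) = 900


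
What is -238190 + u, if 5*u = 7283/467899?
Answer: -557244306767/2339495 ≈ -2.3819e+5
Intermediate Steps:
u = 7283/2339495 (u = (7283/467899)/5 = (7283*(1/467899))/5 = (⅕)*(7283/467899) = 7283/2339495 ≈ 0.0031131)
-238190 + u = -238190 + 7283/2339495 = -557244306767/2339495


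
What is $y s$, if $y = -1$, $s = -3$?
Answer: $3$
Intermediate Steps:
$y s = \left(-1\right) \left(-3\right) = 3$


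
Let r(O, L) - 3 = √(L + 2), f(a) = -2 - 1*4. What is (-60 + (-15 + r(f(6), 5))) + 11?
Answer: -61 + √7 ≈ -58.354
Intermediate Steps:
f(a) = -6 (f(a) = -2 - 4 = -6)
r(O, L) = 3 + √(2 + L) (r(O, L) = 3 + √(L + 2) = 3 + √(2 + L))
(-60 + (-15 + r(f(6), 5))) + 11 = (-60 + (-15 + (3 + √(2 + 5)))) + 11 = (-60 + (-15 + (3 + √7))) + 11 = (-60 + (-12 + √7)) + 11 = (-72 + √7) + 11 = -61 + √7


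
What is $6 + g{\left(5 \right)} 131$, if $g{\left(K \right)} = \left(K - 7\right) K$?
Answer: $-1304$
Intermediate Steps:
$g{\left(K \right)} = K \left(-7 + K\right)$ ($g{\left(K \right)} = \left(K - 7\right) K = \left(-7 + K\right) K = K \left(-7 + K\right)$)
$6 + g{\left(5 \right)} 131 = 6 + 5 \left(-7 + 5\right) 131 = 6 + 5 \left(-2\right) 131 = 6 - 1310 = -1304$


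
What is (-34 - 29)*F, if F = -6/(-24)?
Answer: -63/4 ≈ -15.750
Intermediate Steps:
F = 1/4 (F = -6*(-1/24) = 1/4 ≈ 0.25000)
(-34 - 29)*F = (-34 - 29)*(1/4) = -63*1/4 = -63/4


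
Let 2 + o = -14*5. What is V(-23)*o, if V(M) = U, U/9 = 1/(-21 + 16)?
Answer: 648/5 ≈ 129.60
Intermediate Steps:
U = -9/5 (U = 9/(-21 + 16) = 9/(-5) = 9*(-1/5) = -9/5 ≈ -1.8000)
V(M) = -9/5
o = -72 (o = -2 - 14*5 = -2 - 70 = -72)
V(-23)*o = -9/5*(-72) = 648/5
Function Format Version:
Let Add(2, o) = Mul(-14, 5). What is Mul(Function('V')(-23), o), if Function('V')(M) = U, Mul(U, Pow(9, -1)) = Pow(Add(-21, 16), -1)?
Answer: Rational(648, 5) ≈ 129.60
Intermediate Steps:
U = Rational(-9, 5) (U = Mul(9, Pow(Add(-21, 16), -1)) = Mul(9, Pow(-5, -1)) = Mul(9, Rational(-1, 5)) = Rational(-9, 5) ≈ -1.8000)
Function('V')(M) = Rational(-9, 5)
o = -72 (o = Add(-2, Mul(-14, 5)) = Add(-2, -70) = -72)
Mul(Function('V')(-23), o) = Mul(Rational(-9, 5), -72) = Rational(648, 5)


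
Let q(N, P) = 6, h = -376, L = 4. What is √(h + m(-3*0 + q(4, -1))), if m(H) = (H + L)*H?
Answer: 2*I*√79 ≈ 17.776*I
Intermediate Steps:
m(H) = H*(4 + H) (m(H) = (H + 4)*H = (4 + H)*H = H*(4 + H))
√(h + m(-3*0 + q(4, -1))) = √(-376 + (-3*0 + 6)*(4 + (-3*0 + 6))) = √(-376 + (0 + 6)*(4 + (0 + 6))) = √(-376 + 6*(4 + 6)) = √(-376 + 6*10) = √(-376 + 60) = √(-316) = 2*I*√79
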